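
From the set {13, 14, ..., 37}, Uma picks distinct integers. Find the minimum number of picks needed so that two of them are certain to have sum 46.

A set avoiding the sum 46 can contain at most one of each pair {x, 46−x}, plus the 5 elements whose complement lies outside the range or equal to its own complement.
The integers 23, …, 37 (15 of them) are such a set: any two sum to at least 23+24 = 47 > 46.
Pigeonhole: any 16th integer completes one of the 10 pairs, so 16 choices force a sum of 46.

16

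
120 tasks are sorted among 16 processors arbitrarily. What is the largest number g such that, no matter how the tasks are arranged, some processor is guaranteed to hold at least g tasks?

By pigeonhole, the 16 processors are the holes and the 120 tasks are the pigeons.
If every processor held at most 7 tasks, the total would be at most 16 × 7 = 112, which is less than 120.
So some processor holds at least ⌈120/16⌉ = 8 tasks.

8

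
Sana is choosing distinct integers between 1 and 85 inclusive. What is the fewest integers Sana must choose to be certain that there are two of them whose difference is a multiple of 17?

18

Integers whose pairwise differences are multiples of 17 are exactly those sharing a remainder mod 17. The 17 residue classes mod 17 are the pigeonholes.
With 17 integers one could put 1 in each residue class and have no class reach 2.
The 18th integer pushes some class to 2, so 17·1 + 1 = 18.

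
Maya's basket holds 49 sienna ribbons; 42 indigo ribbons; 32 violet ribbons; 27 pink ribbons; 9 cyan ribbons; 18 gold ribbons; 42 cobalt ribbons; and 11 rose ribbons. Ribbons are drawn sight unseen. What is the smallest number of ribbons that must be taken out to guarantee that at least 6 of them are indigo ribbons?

194

In the worst case for collecting indigo ribbons, every non-indigo ribbon comes out first.
There are 49 + 32 + 27 + 9 + 18 + 42 + 11 = 188 non-indigo ribbons altogether.
After those, each further ribbon must be indigo, so 188 + 6 = 194 draws guarantee 6 indigo ribbons.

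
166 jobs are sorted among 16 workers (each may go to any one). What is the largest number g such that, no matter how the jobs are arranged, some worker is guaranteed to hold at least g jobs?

By pigeonhole, the 16 workers are the holes and the 166 jobs are the pigeons.
If every worker held at most 10 jobs, the total would be at most 16 × 10 = 160, which is less than 166.
So some worker holds at least ⌈166/16⌉ = 11 jobs.

11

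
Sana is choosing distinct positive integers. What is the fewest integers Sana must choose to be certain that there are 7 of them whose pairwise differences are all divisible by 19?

Integers whose pairwise differences are multiples of 19 are exactly those sharing a remainder mod 19. Pigeonhole: the 19 residue classes mod 19 are the pigeonholes.
With 114 integers one could put 6 in each residue class and have no class reach 7.
The 115th integer pushes some class to 7, so 19·6 + 1 = 115.

115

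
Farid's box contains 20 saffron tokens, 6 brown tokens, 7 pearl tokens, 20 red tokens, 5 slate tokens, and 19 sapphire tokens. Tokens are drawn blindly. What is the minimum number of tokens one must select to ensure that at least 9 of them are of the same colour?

43

By pigeonhole, put each drawn token into a box by colour. The largest draw with every box below 9 takes min(count, 8) from each colour; colours with fewer than 8 contribute all they have.
Σ min(cᵢ, 8) = 8 + 6 + 7 + 8 + 5 + 8 = 42.
Draw number 42 + 1 = 43 must push one box to 9.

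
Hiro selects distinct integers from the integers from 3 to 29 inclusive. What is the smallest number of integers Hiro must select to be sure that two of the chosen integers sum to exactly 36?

Two chosen integers sum to 36 exactly when both halves of some pair {x, 36−x} with 7 ≤ x ≤ 36−x ≤ 29 are chosen — 11 such pairs.
The remaining 5 elements (those with no distinct partner in range) can never complete a 36-sum, so the worst case takes all of them and one from each pair: 5 + 11 = 16.
By the pigeonhole principle, the 17th integer has to be the second member of some pair, so 16 + 1 = 17.

17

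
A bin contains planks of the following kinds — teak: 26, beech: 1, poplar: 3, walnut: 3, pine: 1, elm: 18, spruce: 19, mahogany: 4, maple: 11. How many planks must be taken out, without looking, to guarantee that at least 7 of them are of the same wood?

The 9 woods are the holes; the planks drawn are the pigeons.
To avoid 7 of any one wood, the worst case takes at most 6 of each wood, or every plank of a wood that has fewer than 6.
That gives 6 + 1 + 3 + 3 + 1 + 6 + 6 + 4 + 6 = 36 planks with no wood reaching 7.
The next plank forces some wood to 7, so 36 + 1 = 37.

37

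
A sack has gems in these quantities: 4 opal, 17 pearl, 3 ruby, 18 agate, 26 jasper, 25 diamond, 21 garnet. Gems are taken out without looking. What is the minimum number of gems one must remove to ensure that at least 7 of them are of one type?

38

An adversary could hand out at most 6 gems per type (opal, ruby run out sooner): 4 + 6 + 3 + 6 + 6 + 6 + 6 = 37 gems and still no type has 7.
One more gem lands in a type already at 6, so 38 draws are enough and 37 are not.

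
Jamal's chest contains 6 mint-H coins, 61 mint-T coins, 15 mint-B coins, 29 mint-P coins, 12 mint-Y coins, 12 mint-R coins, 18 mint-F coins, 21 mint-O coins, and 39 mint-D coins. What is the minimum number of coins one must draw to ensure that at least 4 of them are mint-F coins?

199

In the worst case for collecting mint-F coins, every non-mint-F coin comes out first.
There are 6 + 61 + 15 + 29 + 12 + 12 + 21 + 39 = 195 non-mint-F coins altogether.
After those, each further coin must be mint-F, so 195 + 4 = 199 draws guarantee 4 mint-F coins.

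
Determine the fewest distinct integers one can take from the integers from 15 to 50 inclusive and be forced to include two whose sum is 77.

Two chosen integers sum to 77 exactly when both halves of some pair {x, 77−x} with 27 ≤ x ≤ 77−x ≤ 50 are chosen — 12 such pairs.
The remaining 12 elements (those with no distinct partner in range) can never complete a 77-sum, so the worst case takes all of them and one from each pair: 12 + 12 = 24.
Pigeonhole: the 25th integer has to be the second member of some pair, so 24 + 1 = 25.

25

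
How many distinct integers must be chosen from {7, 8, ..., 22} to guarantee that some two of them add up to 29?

9

Group the elements by complementary pair {x, 29−x}: {7,22}, {8,21}, {9,20}, …, giving 8 two-element pairs.
Treating each of those 8 groups as a pigeonhole, one can pick one integer per group — 8 integers — with no two summing to 29.
The 9th integer lands in an occupied pair, forcing a sum of 29.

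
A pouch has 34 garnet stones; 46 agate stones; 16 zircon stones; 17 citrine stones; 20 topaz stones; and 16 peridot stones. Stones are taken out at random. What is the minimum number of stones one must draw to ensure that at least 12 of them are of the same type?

67

By pigeonhole, put each drawn stone into a box by type. The largest draw with every box below 12 takes min(count, 11) from each type.
Σ min(cᵢ, 11) = 11 + 11 + 11 + 11 + 11 + 11 = 66.
Draw number 66 + 1 = 67 must push one box to 12.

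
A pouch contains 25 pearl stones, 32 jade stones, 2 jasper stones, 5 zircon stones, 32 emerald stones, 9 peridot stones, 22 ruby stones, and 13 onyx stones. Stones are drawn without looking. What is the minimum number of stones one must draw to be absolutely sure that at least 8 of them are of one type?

Put each drawn stone into a box by type. The largest draw with every box below 8 takes min(count, 7) from each type; types with fewer than 7 contribute all they have.
Σ min(cᵢ, 7) = 7 + 7 + 2 + 5 + 7 + 7 + 7 + 7 = 49.
Draw number 49 + 1 = 50 must push one box to 8.

50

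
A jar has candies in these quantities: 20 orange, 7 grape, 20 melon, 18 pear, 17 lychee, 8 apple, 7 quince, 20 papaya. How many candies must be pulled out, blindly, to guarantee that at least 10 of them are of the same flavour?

The 8 flavours are the holes; the candies drawn are the pigeons.
To avoid 10 of any one flavour, the worst case takes at most 9 of each flavour, or every candy of a flavour that has fewer than 9.
That gives 9 + 7 + 9 + 9 + 9 + 8 + 7 + 9 = 67 candies with no flavour reaching 10.
The next candy forces some flavour to 10, so 67 + 1 = 68.

68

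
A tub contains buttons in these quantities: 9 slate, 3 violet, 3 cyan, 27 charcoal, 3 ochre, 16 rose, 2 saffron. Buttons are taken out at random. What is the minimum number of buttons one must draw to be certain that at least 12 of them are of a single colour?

43

By the pigeonhole principle, the 7 colours are the holes; the buttons drawn are the pigeons.
To avoid 12 of any one colour, the worst case takes at most 11 of each colour, or every button of a colour that has fewer than 11.
That gives 9 + 3 + 3 + 11 + 3 + 11 + 2 = 42 buttons with no colour reaching 12.
The next button forces some colour to 12, so 42 + 1 = 43.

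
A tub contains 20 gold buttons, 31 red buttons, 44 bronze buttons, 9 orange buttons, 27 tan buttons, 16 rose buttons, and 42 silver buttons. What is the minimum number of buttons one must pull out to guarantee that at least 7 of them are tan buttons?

In the worst case for collecting tan buttons, every non-tan button comes out first.
There are 20 + 31 + 44 + 9 + 16 + 42 = 162 non-tan buttons altogether.
After those, each further button must be tan, so 162 + 7 = 169 draws guarantee 7 tan buttons.

169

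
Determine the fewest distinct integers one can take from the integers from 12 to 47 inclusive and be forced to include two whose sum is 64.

22

A set avoiding the sum 64 can contain at most one of each pair {x, 64−x}, plus the 6 elements whose complement lies outside the range or equal to its own complement.
The integers 12, …, 32 (21 of them) are such a set: any two sum to at least 12+13 = 25 and at most 31+32 = 63 < 64.
Pigeonhole: any 22nd integer completes one of the 15 pairs, so 22 choices force a sum of 64.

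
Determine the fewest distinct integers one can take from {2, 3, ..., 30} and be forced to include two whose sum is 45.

A set avoiding the sum 45 can contain at most one of each pair {x, 45−x}, plus the 13 elements whose complement lies outside the range.
The integers 2, …, 22 (21 of them) are such a set: any two sum to at least 2+3 = 5 and at most 21+22 = 43 < 45.
By pigeonhole, any 22nd integer completes one of the 8 pairs, so 22 choices force a sum of 45.

22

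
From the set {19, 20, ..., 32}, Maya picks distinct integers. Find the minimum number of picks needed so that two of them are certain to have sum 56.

Group the elements by complementary pair {x, 56−x}: {24,32}, {25,31}, {26,30}, …, giving 4 two-element pairs, the single value 28 (it cannot pair with itself since the integers are distinct), and 5 integers whose partner 56−x falls outside [19,32].
Pigeonhole: treating each of those 10 groups as a pigeonhole, one can pick one integer per group — 10 integers — with no two summing to 56.
The 11th integer lands in an occupied pair, forcing a sum of 56.

11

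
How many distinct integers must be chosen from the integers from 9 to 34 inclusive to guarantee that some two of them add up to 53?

A set avoiding the sum 53 can contain at most one of each pair {x, 53−x}, plus the 10 elements whose complement lies outside the range.
The integers 9, …, 26 (18 of them) are such a set: any two sum to at least 9+10 = 19 and at most 25+26 = 51 < 53.
By pigeonhole, any 19th integer completes one of the 8 pairs, so 19 choices force a sum of 53.

19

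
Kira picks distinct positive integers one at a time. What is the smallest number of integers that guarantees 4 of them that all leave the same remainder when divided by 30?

The 30 residue classes mod 30 are the pigeonholes.
With 90 integers one could put 3 in each residue class and have no class reach 4.
The 91st integer pushes some class to 4, so 30·3 + 1 = 91.

91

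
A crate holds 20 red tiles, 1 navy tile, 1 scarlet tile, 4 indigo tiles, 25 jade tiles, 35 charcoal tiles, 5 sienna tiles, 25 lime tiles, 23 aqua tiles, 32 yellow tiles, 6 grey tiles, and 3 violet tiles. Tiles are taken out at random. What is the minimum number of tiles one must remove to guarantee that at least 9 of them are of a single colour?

By the pigeonhole principle, the 12 colours are the holes; the tiles drawn are the pigeons.
To avoid 9 of any one colour, the worst case takes at most 8 of each colour, or every tile of a colour that has fewer than 8.
That gives 8 + 1 + 1 + 4 + 8 + 8 + 5 + 8 + 8 + 8 + 6 + 3 = 68 tiles with no colour reaching 9.
The next tile forces some colour to 9, so 68 + 1 = 69.

69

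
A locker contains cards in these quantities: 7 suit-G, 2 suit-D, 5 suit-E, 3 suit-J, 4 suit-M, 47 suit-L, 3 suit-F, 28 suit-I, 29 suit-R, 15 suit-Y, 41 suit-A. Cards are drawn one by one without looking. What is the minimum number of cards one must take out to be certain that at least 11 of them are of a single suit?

75

Pigeonhole: put each drawn card into a box by suit. The largest draw with every box below 11 takes min(count, 10) from each suit; suits with fewer than 10 contribute all they have.
Σ min(cᵢ, 10) = 7 + 2 + 5 + 3 + 4 + 10 + 3 + 10 + 10 + 10 + 10 = 74.
Draw number 74 + 1 = 75 must push one box to 11.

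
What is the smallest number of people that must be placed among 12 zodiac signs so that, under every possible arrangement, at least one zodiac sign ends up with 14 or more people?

With 156 people one could put exactly 13 in each of the 12 zodiac signs, and no zodiac sign would reach 14.
Pigeonhole: one more person must land in a zodiac sign that already has 13, giving it 14.
So 12 × 13 + 1 = 157 people are required.

157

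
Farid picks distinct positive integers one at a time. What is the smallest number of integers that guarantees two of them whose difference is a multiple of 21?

22

Integers whose pairwise differences are multiples of 21 are exactly those sharing a remainder mod 21. The 21 residue classes mod 21 are the pigeonholes.
With 21 integers one could put 1 in each residue class and have no class reach 2.
The 22nd integer pushes some class to 2, so 21·1 + 1 = 22.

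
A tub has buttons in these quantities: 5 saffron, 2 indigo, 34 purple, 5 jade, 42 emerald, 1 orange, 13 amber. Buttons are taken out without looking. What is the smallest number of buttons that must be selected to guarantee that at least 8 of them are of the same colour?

35

By pigeonhole, the 7 colours are the holes; the buttons drawn are the pigeons.
To avoid 8 of any one colour, the worst case takes at most 7 of each colour, or every button of a colour that has fewer than 7.
That gives 5 + 2 + 7 + 5 + 7 + 1 + 7 = 34 buttons with no colour reaching 8.
The next button forces some colour to 8, so 34 + 1 = 35.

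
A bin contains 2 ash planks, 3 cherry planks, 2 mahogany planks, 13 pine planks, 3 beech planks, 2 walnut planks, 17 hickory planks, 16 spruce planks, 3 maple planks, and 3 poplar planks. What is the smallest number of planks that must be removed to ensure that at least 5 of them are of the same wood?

Put each drawn plank into a box by wood. The largest draw with every box below 5 takes min(count, 4) from each wood; woods with fewer than 4 contribute all they have.
Σ min(cᵢ, 4) = 2 + 3 + 2 + 4 + 3 + 2 + 4 + 4 + 3 + 3 = 30.
Draw number 30 + 1 = 31 must push one box to 5.

31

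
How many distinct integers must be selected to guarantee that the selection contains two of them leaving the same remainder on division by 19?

20

The 19 residue classes mod 19 are the pigeonholes.
With 19 integers one could put 1 in each residue class and have no class reach 2.
The 20th integer pushes some class to 2, so 19·1 + 1 = 20.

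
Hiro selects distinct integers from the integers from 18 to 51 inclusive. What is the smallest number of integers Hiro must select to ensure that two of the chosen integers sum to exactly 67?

19

Two chosen integers sum to 67 exactly when both halves of some pair {x, 67−x} with 18 ≤ x ≤ 67−x ≤ 49 are chosen — 16 such pairs.
The remaining 2 elements (those with no distinct partner in range) can never complete a 67-sum, so the worst case takes all of them and one from each pair: 2 + 16 = 18.
By pigeonhole, the 19th integer has to be the second member of some pair, so 18 + 1 = 19.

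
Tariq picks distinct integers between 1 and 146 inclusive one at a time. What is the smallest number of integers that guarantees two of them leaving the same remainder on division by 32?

By the pigeonhole principle, the 32 residue classes mod 32 are the pigeonholes.
With 32 integers one could put 1 in each residue class and have no class reach 2.
The 33rd integer pushes some class to 2, so 32·1 + 1 = 33.

33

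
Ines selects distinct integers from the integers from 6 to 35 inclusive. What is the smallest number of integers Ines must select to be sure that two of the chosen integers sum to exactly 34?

20

A set avoiding the sum 34 can contain at most one of each pair {x, 34−x}, plus the 8 elements whose complement lies outside the range or equal to its own complement.
The integers 17, …, 35 (19 of them) are such a set: any two sum to at least 17+18 = 35 > 34.
Pigeonhole: any 20th integer completes one of the 11 pairs, so 20 choices force a sum of 34.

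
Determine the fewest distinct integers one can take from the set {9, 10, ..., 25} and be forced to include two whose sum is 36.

A set avoiding the sum 36 can contain at most one of each pair {x, 36−x}, plus the 3 elements whose complement lies outside the range or equal to its own complement.
The integers 9, …, 18 (10 of them) are such a set: any two sum to at least 9+10 = 19 and at most 17+18 = 35 < 36.
By the pigeonhole principle, any 11th integer completes one of the 7 pairs, so 11 choices force a sum of 36.

11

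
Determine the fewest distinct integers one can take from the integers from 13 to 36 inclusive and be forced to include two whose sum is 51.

A set avoiding the sum 51 can contain at most one of each pair {x, 51−x}, plus the 2 elements whose complement lies outside the range.
The integers 13, …, 25 (13 of them) are such a set: any two sum to at least 13+14 = 27 and at most 24+25 = 49 < 51.
Any 14th integer completes one of the 11 pairs, so 14 choices force a sum of 51.

14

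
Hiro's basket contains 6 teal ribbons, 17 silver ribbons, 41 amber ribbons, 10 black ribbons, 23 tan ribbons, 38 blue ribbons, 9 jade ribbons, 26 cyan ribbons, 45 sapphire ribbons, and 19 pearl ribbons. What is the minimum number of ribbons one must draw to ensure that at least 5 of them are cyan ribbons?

In the worst case for collecting cyan ribbons, every non-cyan ribbon comes out first.
There are 6 + 17 + 41 + 10 + 23 + 38 + 9 + 45 + 19 = 208 non-cyan ribbons altogether.
After those, each further ribbon must be cyan, so 208 + 5 = 213 draws guarantee 5 cyan ribbons.

213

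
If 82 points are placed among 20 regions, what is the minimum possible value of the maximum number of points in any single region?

5

The 20 regions are the holes and the 82 points are the pigeons.
If every region held at most 4 points, the total would be at most 20 × 4 = 80, which is less than 82.
So some region holds at least ⌈82/20⌉ = 5 points.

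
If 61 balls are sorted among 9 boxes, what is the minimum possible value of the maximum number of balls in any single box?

7

Pigeonhole: the 9 boxes are the holes and the 61 balls are the pigeons.
If every box held at most 6 balls, the total would be at most 9 × 6 = 54, which is less than 61.
So some box holds at least ⌈61/9⌉ = 7 balls.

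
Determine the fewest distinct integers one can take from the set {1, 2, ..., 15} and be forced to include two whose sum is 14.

Two chosen integers sum to 14 exactly when both halves of some pair {x, 14−x} with 1 ≤ x ≤ 14−x ≤ 13 are chosen — 6 such pairs.
The remaining 3 elements (those with no distinct partner in range) can never complete a 14-sum, so the worst case takes all of them and one from each pair: 3 + 6 = 9.
By the pigeonhole principle, the 10th integer has to be the second member of some pair, so 9 + 1 = 10.

10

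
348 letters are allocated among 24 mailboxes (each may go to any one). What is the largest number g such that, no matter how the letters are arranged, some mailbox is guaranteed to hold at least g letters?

15

By the pigeonhole principle, the 24 mailboxes are the holes and the 348 letters are the pigeons.
If every mailbox held at most 14 letters, the total would be at most 24 × 14 = 336, which is less than 348.
So some mailbox holds at least ⌈348/24⌉ = 15 letters.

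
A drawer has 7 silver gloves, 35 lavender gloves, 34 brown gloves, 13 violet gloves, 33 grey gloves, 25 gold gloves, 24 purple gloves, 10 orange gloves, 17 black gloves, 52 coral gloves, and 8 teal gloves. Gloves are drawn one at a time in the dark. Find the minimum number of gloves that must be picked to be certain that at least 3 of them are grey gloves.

228

In the worst case for collecting grey gloves, every non-grey glove comes out first.
There are 7 + 35 + 34 + 13 + 25 + 24 + 10 + 17 + 52 + 8 = 225 non-grey gloves altogether.
After those, each further glove must be grey, so 225 + 3 = 228 draws guarantee 3 grey gloves.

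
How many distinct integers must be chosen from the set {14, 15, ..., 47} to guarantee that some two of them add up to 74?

A set avoiding the sum 74 can contain at most one of each pair {x, 74−x}, plus the 14 elements whose complement lies outside the range or equal to its own complement.
The integers 14, …, 37 (24 of them) are such a set: any two sum to at least 14+15 = 29 and at most 36+37 = 73 < 74.
By pigeonhole, any 25th integer completes one of the 10 pairs, so 25 choices force a sum of 74.

25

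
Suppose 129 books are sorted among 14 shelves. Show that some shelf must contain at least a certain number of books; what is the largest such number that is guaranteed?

Pigeonhole: the 14 shelves are the holes and the 129 books are the pigeons.
If every shelf held at most 9 books, the total would be at most 14 × 9 = 126, which is less than 129.
So some shelf holds at least ⌈129/14⌉ = 10 books.

10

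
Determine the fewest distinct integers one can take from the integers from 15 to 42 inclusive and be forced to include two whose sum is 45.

21

Two chosen integers sum to 45 exactly when both halves of some pair {x, 45−x} with 15 ≤ x ≤ 45−x ≤ 30 are chosen — 8 such pairs.
The remaining 12 elements (those with no distinct partner in range) can never complete a 45-sum, so the worst case takes all of them and one from each pair: 12 + 8 = 20.
By the pigeonhole principle, the 21st integer has to be the second member of some pair, so 20 + 1 = 21.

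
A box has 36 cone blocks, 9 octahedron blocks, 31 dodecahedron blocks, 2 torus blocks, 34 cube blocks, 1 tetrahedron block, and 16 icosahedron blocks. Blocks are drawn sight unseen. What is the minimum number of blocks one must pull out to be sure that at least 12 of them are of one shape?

An adversary could hand out at most 11 blocks per shape (octahedron, torus, tetrahedron run out sooner): 11 + 9 + 11 + 2 + 11 + 1 + 11 = 56 blocks and still no shape has 12.
By the pigeonhole principle, one more block lands in a shape already at 11, so 57 draws are enough and 56 are not.

57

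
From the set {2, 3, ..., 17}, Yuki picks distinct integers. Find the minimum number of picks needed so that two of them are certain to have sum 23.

A set avoiding the sum 23 can contain at most one of each pair {x, 23−x}, plus the 4 elements whose complement lies outside the range.
The integers 2, …, 11 (10 of them) are such a set: any two sum to at least 2+3 = 5 and at most 10+11 = 21 < 23.
By the pigeonhole principle, any 11th integer completes one of the 6 pairs, so 11 choices force a sum of 23.

11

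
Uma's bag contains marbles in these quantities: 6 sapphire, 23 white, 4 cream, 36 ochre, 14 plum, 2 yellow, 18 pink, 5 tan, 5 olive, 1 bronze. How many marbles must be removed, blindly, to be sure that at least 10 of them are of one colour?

60

Put each drawn marble into a box by colour. The largest draw with every box below 10 takes min(count, 9) from each colour; colours with fewer than 9 contribute all they have.
Σ min(cᵢ, 9) = 6 + 9 + 4 + 9 + 9 + 2 + 9 + 5 + 5 + 1 = 59.
Draw number 59 + 1 = 60 must push one box to 10.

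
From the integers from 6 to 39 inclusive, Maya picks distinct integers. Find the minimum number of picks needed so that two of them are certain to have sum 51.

21

Group the elements by complementary pair {x, 51−x}: {12,39}, {13,38}, {14,37}, …, giving 14 two-element pairs and 6 integers whose partner 51−x falls outside [6,39].
By pigeonhole, treating each of those 20 groups as a pigeonhole, one can pick one integer per group — 20 integers — with no two summing to 51.
The 21st integer lands in an occupied pair, forcing a sum of 51.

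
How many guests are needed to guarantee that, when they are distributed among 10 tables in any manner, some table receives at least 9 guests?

81

With 80 guests one could put exactly 8 in each of the 10 tables, and no table would reach 9.
One more guest must land in a table that already has 8, giving it 9.
So 10 × 8 + 1 = 81 guests are required.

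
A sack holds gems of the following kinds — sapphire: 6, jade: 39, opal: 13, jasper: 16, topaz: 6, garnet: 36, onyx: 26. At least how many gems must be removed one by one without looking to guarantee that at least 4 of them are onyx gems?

120

In the worst case for collecting onyx gems, every non-onyx gem comes out first.
There are 6 + 39 + 13 + 16 + 6 + 36 = 116 non-onyx gems altogether.
After those, each further gem must be onyx, so 116 + 4 = 120 draws guarantee 4 onyx gems.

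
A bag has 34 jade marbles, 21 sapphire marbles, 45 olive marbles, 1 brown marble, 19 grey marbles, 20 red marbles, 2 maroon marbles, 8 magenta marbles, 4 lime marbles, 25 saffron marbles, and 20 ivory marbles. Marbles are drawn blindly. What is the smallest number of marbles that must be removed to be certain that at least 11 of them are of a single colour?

86

An adversary could hand out at most 10 marbles per colour (4 colours run out sooner): 10 + 10 + 10 + 1 + 10 + 10 + 2 + 8 + 4 + 10 + 10 = 85 marbles and still no colour has 11.
One more marble lands in a colour already at 10, so 86 draws are enough and 85 are not.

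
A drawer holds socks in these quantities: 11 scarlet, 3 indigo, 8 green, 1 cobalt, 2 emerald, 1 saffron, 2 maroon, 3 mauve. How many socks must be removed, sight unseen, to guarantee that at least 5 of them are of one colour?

21

The 8 colours are the holes; the socks drawn are the pigeons.
To avoid 5 of any one colour, the worst case takes at most 4 of each colour, or every sock of a colour that has fewer than 4.
That gives 4 + 3 + 4 + 1 + 2 + 1 + 2 + 3 = 20 socks with no colour reaching 5.
The next sock forces some colour to 5, so 20 + 1 = 21.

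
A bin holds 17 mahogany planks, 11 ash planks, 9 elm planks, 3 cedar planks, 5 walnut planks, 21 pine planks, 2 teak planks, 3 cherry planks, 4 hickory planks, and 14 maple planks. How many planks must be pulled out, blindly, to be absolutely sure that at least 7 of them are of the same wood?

An adversary could hand out at most 6 planks per wood (5 woods run out sooner): 6 + 6 + 6 + 3 + 5 + 6 + 2 + 3 + 4 + 6 = 47 planks and still no wood has 7.
One more plank lands in a wood already at 6, so 48 draws are enough and 47 are not.

48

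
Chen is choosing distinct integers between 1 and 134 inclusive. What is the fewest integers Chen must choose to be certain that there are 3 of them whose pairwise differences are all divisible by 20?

41

Integers whose pairwise differences are multiples of 20 are exactly those sharing a remainder mod 20. By the pigeonhole principle, the 20 residue classes mod 20 are the pigeonholes.
With 40 integers one could put 2 in each residue class and have no class reach 3.
The 41st integer pushes some class to 3, so 20·2 + 1 = 41.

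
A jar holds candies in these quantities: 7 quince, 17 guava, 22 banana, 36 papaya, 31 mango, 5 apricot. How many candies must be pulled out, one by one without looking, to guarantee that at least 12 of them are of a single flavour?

57

The 6 flavours are the holes; the candies drawn are the pigeons.
To avoid 12 of any one flavour, the worst case takes at most 11 of each flavour, or every candy of a flavour that has fewer than 11.
That gives 7 + 11 + 11 + 11 + 11 + 5 = 56 candies with no flavour reaching 12.
The next candy forces some flavour to 12, so 56 + 1 = 57.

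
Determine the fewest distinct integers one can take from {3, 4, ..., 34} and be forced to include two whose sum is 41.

19

A set avoiding the sum 41 can contain at most one of each pair {x, 41−x}, plus the 4 elements whose complement lies outside the range.
The integers 3, …, 20 (18 of them) are such a set: any two sum to at least 3+4 = 7 and at most 19+20 = 39 < 41.
By the pigeonhole principle, any 19th integer completes one of the 14 pairs, so 19 choices force a sum of 41.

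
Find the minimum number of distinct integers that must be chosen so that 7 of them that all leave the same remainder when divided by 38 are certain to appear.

By pigeonhole, the 38 residue classes mod 38 are the pigeonholes.
With 228 integers one could put 6 in each residue class and have no class reach 7.
The 229th integer pushes some class to 7, so 38·6 + 1 = 229.

229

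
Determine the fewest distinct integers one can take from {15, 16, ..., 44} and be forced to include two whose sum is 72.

Two chosen integers sum to 72 exactly when both halves of some pair {x, 72−x} with 28 ≤ x ≤ 72−x ≤ 44 are chosen — 8 such pairs.
The remaining 14 elements (those with no distinct partner in range) can never complete a 72-sum, so the worst case takes all of them and one from each pair: 14 + 8 = 22.
The 23rd integer has to be the second member of some pair, so 22 + 1 = 23.

23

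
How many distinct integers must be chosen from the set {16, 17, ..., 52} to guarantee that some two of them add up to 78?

Group the elements by complementary pair {x, 78−x}: {26,52}, {27,51}, {28,50}, …, giving 13 two-element pairs, the single value 39 (it cannot pair with itself since the integers are distinct), and 10 integers whose partner 78−x falls outside [16,52].
By pigeonhole, treating each of those 24 groups as a pigeonhole, one can pick one integer per group — 24 integers — with no two summing to 78.
The 25th integer lands in an occupied pair, forcing a sum of 78.

25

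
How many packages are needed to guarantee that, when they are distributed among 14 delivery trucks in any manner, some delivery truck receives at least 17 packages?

With 224 packages one could put exactly 16 in each of the 14 delivery trucks, and no delivery truck would reach 17.
One more package must land in a delivery truck that already has 16, giving it 17.
So 14 × 16 + 1 = 225 packages are required.

225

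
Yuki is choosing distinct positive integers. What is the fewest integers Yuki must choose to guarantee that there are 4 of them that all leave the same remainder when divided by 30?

Pigeonhole: the 30 residue classes mod 30 are the pigeonholes.
With 90 integers one could put 3 in each residue class and have no class reach 4.
The 91st integer pushes some class to 4, so 30·3 + 1 = 91.

91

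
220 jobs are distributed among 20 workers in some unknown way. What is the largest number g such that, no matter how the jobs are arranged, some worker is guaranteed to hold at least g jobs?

The 20 workers are the holes and the 220 jobs are the pigeons.
If every worker held at most 10 jobs, the total would be at most 20 × 10 = 200, which is less than 220.
So some worker holds at least ⌈220/20⌉ = 11 jobs.

11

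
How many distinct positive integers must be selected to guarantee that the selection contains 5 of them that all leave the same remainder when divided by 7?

By the pigeonhole principle, the 7 residue classes mod 7 are the pigeonholes.
With 28 integers one could put 4 in each residue class and have no class reach 5.
The 29th integer pushes some class to 5, so 7·4 + 1 = 29.

29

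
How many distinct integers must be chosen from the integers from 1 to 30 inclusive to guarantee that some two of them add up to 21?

Group the elements by complementary pair {x, 21−x}: {1,20}, {2,19}, {3,18}, …, giving 10 two-element pairs and 10 integers whose partner 21−x falls outside [1,30].
By the pigeonhole principle, treating each of those 20 groups as a pigeonhole, one can pick one integer per group — 20 integers — with no two summing to 21.
The 21st integer lands in an occupied pair, forcing a sum of 21.

21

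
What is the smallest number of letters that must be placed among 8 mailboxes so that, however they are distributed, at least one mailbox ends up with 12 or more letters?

89

With 88 letters one could put exactly 11 in each of the 8 mailboxes, and no mailbox would reach 12.
By the pigeonhole principle, one more letter must land in a mailbox that already has 11, giving it 12.
So 8 × 11 + 1 = 89 letters are required.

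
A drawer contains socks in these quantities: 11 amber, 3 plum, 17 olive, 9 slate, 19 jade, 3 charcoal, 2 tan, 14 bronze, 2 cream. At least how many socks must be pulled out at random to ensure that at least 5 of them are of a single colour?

31

An adversary could hand out at most 4 socks per colour (4 colours run out sooner): 4 + 3 + 4 + 4 + 4 + 3 + 2 + 4 + 2 = 30 socks and still no colour has 5.
Pigeonhole: one more sock lands in a colour already at 4, so 31 draws are enough and 30 are not.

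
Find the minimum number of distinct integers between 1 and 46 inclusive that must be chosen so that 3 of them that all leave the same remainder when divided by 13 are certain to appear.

27

The 13 residue classes mod 13 are the pigeonholes.
With 26 integers one could put 2 in each residue class and have no class reach 3.
The 27th integer pushes some class to 3, so 13·2 + 1 = 27.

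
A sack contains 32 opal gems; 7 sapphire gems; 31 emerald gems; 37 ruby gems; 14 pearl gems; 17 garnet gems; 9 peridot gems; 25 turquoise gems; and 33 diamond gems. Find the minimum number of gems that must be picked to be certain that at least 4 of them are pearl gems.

195

In the worst case for collecting pearl gems, every non-pearl gem comes out first.
There are 32 + 7 + 31 + 37 + 17 + 9 + 25 + 33 = 191 non-pearl gems altogether.
After those, each further gem must be pearl, so 191 + 4 = 195 draws guarantee 4 pearl gems.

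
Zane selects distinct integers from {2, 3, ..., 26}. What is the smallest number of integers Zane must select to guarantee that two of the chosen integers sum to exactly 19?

18

A set avoiding the sum 19 can contain at most one of each pair {x, 19−x}, plus the 9 elements whose complement lies outside the range.
The integers 10, …, 26 (17 of them) are such a set: any two sum to at least 10+11 = 21 > 19.
By the pigeonhole principle, any 18th integer completes one of the 8 pairs, so 18 choices force a sum of 19.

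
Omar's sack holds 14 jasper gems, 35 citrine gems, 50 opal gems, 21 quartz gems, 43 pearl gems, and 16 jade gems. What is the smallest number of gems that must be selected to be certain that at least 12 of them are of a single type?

An adversary could hand out at most 11 gems per type: 11 + 11 + 11 + 11 + 11 + 11 = 66 gems and still no type has 12.
Pigeonhole: one more gem lands in a type already at 11, so 67 draws are enough and 66 are not.

67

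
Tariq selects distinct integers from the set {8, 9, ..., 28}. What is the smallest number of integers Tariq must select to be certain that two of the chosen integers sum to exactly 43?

15

Group the elements by complementary pair {x, 43−x}: {15,28}, {16,27}, {17,26}, …, giving 7 two-element pairs and 7 integers whose partner 43−x falls outside [8,28].
By pigeonhole, treating each of those 14 groups as a pigeonhole, one can pick one integer per group — 14 integers — with no two summing to 43.
The 15th integer lands in an occupied pair, forcing a sum of 43.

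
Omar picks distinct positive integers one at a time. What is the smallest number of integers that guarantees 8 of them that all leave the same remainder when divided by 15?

106

By pigeonhole, the 15 residue classes mod 15 are the pigeonholes.
With 105 integers one could put 7 in each residue class and have no class reach 8.
The 106th integer pushes some class to 8, so 15·7 + 1 = 106.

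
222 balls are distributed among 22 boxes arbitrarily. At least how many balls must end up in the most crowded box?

By the pigeonhole principle, the 22 boxes are the holes and the 222 balls are the pigeons.
If every box held at most 10 balls, the total would be at most 22 × 10 = 220, which is less than 222.
So some box holds at least ⌈222/22⌉ = 11 balls.

11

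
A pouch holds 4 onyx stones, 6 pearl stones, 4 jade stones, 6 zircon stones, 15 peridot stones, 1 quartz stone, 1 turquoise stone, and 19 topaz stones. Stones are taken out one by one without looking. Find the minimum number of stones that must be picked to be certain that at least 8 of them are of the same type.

The 8 types are the holes; the stones drawn are the pigeons.
To avoid 8 of any one type, the worst case takes at most 7 of each type, or every stone of a type that has fewer than 7.
That gives 4 + 6 + 4 + 6 + 7 + 1 + 1 + 7 = 36 stones with no type reaching 8.
The next stone forces some type to 8, so 36 + 1 = 37.

37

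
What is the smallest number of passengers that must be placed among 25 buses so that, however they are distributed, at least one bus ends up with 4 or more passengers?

With 75 passengers one could put exactly 3 in each of the 25 buses, and no bus would reach 4.
One more passenger must land in a bus that already has 3, giving it 4.
So 25 × 3 + 1 = 76 passengers are required.

76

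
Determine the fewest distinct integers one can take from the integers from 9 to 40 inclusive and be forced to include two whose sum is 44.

A set avoiding the sum 44 can contain at most one of each pair {x, 44−x}, plus the 6 elements whose complement lies outside the range or equal to its own complement.
The integers 22, …, 40 (19 of them) are such a set: any two sum to at least 22+23 = 45 > 44.
Any 20th integer completes one of the 13 pairs, so 20 choices force a sum of 44.

20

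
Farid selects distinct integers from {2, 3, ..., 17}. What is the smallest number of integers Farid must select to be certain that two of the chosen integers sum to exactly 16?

A set avoiding the sum 16 can contain at most one of each pair {x, 16−x}, plus the 4 elements whose complement lies outside the range or equal to its own complement.
The integers 8, …, 17 (10 of them) are such a set: any two sum to at least 8+9 = 17 > 16.
Any 11th integer completes one of the 6 pairs, so 11 choices force a sum of 16.

11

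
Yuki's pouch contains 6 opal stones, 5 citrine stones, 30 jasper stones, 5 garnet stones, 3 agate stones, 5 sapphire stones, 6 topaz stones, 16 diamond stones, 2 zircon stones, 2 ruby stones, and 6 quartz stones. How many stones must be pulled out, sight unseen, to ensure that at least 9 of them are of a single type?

Put each drawn stone into a box by type. The largest draw with every box below 9 takes min(count, 8) from each type; types with fewer than 8 contribute all they have.
Σ min(cᵢ, 8) = 6 + 5 + 8 + 5 + 3 + 5 + 6 + 8 + 2 + 2 + 6 = 56.
Draw number 56 + 1 = 57 must push one box to 9.

57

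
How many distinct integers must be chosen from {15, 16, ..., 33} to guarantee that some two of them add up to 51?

12

Group the elements by complementary pair {x, 51−x}: {18,33}, {19,32}, {20,31}, …, giving 8 two-element pairs and 3 integers whose partner 51−x falls outside [15,33].
By the pigeonhole principle, treating each of those 11 groups as a pigeonhole, one can pick one integer per group — 11 integers — with no two summing to 51.
The 12th integer lands in an occupied pair, forcing a sum of 51.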